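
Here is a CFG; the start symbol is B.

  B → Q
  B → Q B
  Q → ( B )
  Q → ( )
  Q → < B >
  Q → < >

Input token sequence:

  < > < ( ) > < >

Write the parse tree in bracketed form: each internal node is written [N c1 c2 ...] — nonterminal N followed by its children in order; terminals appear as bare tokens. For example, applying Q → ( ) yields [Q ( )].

[B [Q < >] [B [Q < [B [Q ( )]] >] [B [Q < >]]]]

B
Q B
< > B
< > Q B
< > < B > B
< > < Q > B
< > < ( ) > B
< > < ( ) > Q
< > < ( ) > < >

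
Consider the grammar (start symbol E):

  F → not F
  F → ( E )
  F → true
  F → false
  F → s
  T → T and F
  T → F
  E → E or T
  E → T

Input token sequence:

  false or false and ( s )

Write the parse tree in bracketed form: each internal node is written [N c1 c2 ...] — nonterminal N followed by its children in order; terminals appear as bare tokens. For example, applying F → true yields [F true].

E
E or T
T or T
F or T
false or T
false or T and F
false or F and F
false or false and F
false or false and ( E )
false or false and ( T )
false or false and ( F )
false or false and ( s )

[E [E [T [F false]]] or [T [T [F false]] and [F ( [E [T [F s]]] )]]]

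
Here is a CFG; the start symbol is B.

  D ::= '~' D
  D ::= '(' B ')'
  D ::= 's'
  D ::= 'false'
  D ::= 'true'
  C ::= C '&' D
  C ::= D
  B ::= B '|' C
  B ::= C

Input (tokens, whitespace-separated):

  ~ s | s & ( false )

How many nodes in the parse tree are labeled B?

3

[B [B [C [D ~ [D s]]]] | [C [C [D s]] & [D ( [B [C [D false]]] )]]]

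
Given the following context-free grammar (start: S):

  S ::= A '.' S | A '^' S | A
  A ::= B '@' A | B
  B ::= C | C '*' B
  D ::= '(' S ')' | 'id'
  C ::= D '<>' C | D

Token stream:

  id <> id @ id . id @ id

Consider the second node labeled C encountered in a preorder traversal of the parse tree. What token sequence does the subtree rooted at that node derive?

[S [A [B [C [D id] <> [C [D id]]]] @ [A [B [C [D id]]]]] . [S [A [B [C [D id]]] @ [A [B [C [D id]]]]]]]

id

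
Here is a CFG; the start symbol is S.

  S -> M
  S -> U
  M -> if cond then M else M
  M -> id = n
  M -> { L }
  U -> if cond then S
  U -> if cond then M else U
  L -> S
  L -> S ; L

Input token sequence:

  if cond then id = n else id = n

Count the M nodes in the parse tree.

3

[S [M if cond then [M id = n] else [M id = n]]]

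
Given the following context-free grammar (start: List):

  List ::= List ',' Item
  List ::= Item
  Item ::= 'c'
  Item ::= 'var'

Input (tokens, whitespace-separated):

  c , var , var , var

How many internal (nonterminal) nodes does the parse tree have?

8

[List [List [List [List [Item c]] , [Item var]] , [Item var]] , [Item var]]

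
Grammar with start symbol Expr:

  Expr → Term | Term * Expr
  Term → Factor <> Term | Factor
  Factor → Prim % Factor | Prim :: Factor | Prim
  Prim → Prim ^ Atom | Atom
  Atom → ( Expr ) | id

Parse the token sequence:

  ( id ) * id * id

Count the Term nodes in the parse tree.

4

[Expr [Term [Factor [Prim [Atom ( [Expr [Term [Factor [Prim [Atom id]]]]] )]]]] * [Expr [Term [Factor [Prim [Atom id]]]] * [Expr [Term [Factor [Prim [Atom id]]]]]]]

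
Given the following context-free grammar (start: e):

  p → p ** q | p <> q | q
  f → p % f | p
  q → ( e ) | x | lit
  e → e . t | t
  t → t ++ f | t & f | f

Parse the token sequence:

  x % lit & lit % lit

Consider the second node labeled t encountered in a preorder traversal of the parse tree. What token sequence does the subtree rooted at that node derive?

[e [t [t [f [p [q x]] % [f [p [q lit]]]]] & [f [p [q lit]] % [f [p [q lit]]]]]]

x % lit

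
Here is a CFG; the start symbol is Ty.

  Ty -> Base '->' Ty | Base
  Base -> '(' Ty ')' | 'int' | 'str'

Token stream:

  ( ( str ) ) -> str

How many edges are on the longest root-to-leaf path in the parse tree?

6

[Ty [Base ( [Ty [Base ( [Ty [Base str]] )]] )] -> [Ty [Base str]]]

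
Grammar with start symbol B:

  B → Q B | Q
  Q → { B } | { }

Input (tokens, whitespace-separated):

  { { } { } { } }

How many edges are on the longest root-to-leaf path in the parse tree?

[B [Q { [B [Q { }] [B [Q { }] [B [Q { }]]]] }]]

6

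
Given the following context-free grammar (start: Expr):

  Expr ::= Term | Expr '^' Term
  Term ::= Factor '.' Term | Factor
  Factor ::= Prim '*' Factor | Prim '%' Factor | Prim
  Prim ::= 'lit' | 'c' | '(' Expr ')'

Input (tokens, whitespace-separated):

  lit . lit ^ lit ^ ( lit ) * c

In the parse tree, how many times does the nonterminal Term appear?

[Expr [Expr [Expr [Term [Factor [Prim lit]] . [Term [Factor [Prim lit]]]]] ^ [Term [Factor [Prim lit]]]] ^ [Term [Factor [Prim ( [Expr [Term [Factor [Prim lit]]]] )] * [Factor [Prim c]]]]]

5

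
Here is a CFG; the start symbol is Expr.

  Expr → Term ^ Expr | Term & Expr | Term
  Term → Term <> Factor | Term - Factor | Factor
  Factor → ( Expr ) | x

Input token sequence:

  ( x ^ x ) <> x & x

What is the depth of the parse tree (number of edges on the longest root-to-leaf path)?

[Expr [Term [Term [Factor ( [Expr [Term [Factor x]] ^ [Expr [Term [Factor x]]]] )]] <> [Factor x]] & [Expr [Term [Factor x]]]]

8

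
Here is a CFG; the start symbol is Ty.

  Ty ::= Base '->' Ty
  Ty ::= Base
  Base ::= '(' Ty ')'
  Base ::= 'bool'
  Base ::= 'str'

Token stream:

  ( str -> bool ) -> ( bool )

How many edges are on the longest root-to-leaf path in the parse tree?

5

[Ty [Base ( [Ty [Base str] -> [Ty [Base bool]]] )] -> [Ty [Base ( [Ty [Base bool]] )]]]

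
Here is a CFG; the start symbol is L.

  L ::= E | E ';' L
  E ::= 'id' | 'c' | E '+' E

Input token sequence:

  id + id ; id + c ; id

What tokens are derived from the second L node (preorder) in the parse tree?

id + c ; id

[L [E [E id] + [E id]] ; [L [E [E id] + [E c]] ; [L [E id]]]]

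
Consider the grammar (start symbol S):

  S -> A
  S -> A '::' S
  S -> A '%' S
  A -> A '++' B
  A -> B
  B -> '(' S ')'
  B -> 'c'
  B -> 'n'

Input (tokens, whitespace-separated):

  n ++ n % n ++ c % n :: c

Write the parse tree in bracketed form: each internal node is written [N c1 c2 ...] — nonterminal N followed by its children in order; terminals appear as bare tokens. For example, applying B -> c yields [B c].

[S [A [A [B n]] ++ [B n]] % [S [A [A [B n]] ++ [B c]] % [S [A [B n]] :: [S [A [B c]]]]]]

S
A % S
A ++ B % S
B ++ B % S
n ++ B % S
n ++ n % S
n ++ n % A % S
n ++ n % A ++ B % S
n ++ n % B ++ B % S
n ++ n % n ++ B % S
n ++ n % n ++ c % S
n ++ n % n ++ c % A :: S
n ++ n % n ++ c % B :: S
n ++ n % n ++ c % n :: S
n ++ n % n ++ c % n :: A
n ++ n % n ++ c % n :: B
n ++ n % n ++ c % n :: c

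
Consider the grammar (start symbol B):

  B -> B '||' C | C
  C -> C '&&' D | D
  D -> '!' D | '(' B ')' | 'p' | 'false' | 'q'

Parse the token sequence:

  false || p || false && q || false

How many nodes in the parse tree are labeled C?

[B [B [B [B [C [D false]]] || [C [D p]]] || [C [C [D false]] && [D q]]] || [C [D false]]]

5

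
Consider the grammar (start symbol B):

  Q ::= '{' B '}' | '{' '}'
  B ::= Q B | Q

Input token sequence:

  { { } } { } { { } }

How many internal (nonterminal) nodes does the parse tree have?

10

[B [Q { [B [Q { }]] }] [B [Q { }] [B [Q { [B [Q { }]] }]]]]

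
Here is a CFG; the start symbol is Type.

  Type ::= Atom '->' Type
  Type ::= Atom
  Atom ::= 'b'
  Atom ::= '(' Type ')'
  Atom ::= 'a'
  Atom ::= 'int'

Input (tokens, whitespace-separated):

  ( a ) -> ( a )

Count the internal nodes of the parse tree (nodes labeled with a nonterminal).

[Type [Atom ( [Type [Atom a]] )] -> [Type [Atom ( [Type [Atom a]] )]]]

8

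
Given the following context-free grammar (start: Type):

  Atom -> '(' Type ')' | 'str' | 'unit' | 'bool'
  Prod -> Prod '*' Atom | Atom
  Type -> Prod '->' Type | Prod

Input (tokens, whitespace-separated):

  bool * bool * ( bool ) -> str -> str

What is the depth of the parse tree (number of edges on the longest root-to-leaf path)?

6

[Type [Prod [Prod [Prod [Atom bool]] * [Atom bool]] * [Atom ( [Type [Prod [Atom bool]]] )]] -> [Type [Prod [Atom str]] -> [Type [Prod [Atom str]]]]]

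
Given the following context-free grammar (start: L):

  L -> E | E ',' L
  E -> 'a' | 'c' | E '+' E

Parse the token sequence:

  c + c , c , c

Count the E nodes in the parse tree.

[L [E [E c] + [E c]] , [L [E c] , [L [E c]]]]

5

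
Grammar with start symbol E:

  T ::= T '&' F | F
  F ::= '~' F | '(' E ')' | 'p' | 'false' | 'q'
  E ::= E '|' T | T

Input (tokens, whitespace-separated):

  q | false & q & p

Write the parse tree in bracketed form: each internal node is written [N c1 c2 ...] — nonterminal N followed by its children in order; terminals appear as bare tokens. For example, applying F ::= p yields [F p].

E
E | T
T | T
F | T
q | T
q | T & F
q | T & F & F
q | F & F & F
q | false & F & F
q | false & q & F
q | false & q & p

[E [E [T [F q]]] | [T [T [T [F false]] & [F q]] & [F p]]]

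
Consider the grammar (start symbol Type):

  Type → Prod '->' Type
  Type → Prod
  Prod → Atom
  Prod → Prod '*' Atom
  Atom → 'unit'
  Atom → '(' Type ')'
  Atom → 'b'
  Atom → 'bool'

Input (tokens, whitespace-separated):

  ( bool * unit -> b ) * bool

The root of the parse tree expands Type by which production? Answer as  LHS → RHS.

[Type [Prod [Prod [Atom ( [Type [Prod [Prod [Atom bool]] * [Atom unit]] -> [Type [Prod [Atom b]]]] )]] * [Atom bool]]]

Type → Prod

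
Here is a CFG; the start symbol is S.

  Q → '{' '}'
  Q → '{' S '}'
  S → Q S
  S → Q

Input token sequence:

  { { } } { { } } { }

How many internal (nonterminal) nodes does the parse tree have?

[S [Q { [S [Q { }]] }] [S [Q { [S [Q { }]] }] [S [Q { }]]]]

10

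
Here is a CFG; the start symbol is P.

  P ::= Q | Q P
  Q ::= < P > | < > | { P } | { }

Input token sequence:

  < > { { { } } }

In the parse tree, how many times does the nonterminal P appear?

[P [Q < >] [P [Q { [P [Q { [P [Q { }]] }]] }]]]

4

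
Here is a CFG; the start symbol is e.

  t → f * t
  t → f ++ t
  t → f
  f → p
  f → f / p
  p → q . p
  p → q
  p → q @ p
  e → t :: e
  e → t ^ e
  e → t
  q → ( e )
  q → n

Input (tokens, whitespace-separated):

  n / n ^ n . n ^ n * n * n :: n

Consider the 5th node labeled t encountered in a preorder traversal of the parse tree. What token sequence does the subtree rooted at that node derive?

n

[e [t [f [f [p [q n]]] / [p [q n]]]] ^ [e [t [f [p [q n] . [p [q n]]]]] ^ [e [t [f [p [q n]]] * [t [f [p [q n]]] * [t [f [p [q n]]]]]] :: [e [t [f [p [q n]]]]]]]]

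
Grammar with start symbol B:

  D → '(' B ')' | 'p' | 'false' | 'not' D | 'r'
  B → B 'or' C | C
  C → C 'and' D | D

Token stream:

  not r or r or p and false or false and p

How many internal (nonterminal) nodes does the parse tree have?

[B [B [B [B [C [D not [D r]]]] or [C [D r]]] or [C [C [D p]] and [D false]]] or [C [C [D false]] and [D p]]]

17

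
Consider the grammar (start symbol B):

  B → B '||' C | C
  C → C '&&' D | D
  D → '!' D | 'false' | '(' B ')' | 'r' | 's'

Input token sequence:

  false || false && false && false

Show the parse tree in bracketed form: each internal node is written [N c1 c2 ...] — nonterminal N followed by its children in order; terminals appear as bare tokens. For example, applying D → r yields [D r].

B
B || C
C || C
D || C
false || C
false || C && D
false || C && D && D
false || D && D && D
false || false && D && D
false || false && false && D
false || false && false && false

[B [B [C [D false]]] || [C [C [C [D false]] && [D false]] && [D false]]]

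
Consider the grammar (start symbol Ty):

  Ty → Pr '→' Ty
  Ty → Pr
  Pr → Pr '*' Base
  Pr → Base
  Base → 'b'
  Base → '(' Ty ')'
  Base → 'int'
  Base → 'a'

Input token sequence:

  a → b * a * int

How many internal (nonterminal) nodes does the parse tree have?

10

[Ty [Pr [Base a]] → [Ty [Pr [Pr [Pr [Base b]] * [Base a]] * [Base int]]]]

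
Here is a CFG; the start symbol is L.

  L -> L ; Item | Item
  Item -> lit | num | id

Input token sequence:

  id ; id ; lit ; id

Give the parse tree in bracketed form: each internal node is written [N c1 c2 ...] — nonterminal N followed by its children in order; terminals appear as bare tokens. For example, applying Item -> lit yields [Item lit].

L
L ; Item
L ; Item ; Item
L ; Item ; Item ; Item
Item ; Item ; Item ; Item
id ; Item ; Item ; Item
id ; id ; Item ; Item
id ; id ; lit ; Item
id ; id ; lit ; id

[L [L [L [L [Item id]] ; [Item id]] ; [Item lit]] ; [Item id]]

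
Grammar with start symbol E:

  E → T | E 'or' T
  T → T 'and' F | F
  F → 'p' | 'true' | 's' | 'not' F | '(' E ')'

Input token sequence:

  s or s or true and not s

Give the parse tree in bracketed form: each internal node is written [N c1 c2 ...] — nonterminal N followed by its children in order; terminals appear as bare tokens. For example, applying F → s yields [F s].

E
E or T
E or T or T
T or T or T
F or T or T
s or T or T
s or F or T
s or s or T
s or s or T and F
s or s or F and F
s or s or true and F
s or s or true and not F
s or s or true and not s

[E [E [E [T [F s]]] or [T [F s]]] or [T [T [F true]] and [F not [F s]]]]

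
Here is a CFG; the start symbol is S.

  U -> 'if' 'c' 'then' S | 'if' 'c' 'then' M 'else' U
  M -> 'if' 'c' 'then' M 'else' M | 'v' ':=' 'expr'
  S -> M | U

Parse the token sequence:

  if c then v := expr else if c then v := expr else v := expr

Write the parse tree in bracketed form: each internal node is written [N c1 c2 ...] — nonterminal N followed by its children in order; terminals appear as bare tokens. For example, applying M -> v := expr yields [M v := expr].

S
M
if c then M else M
if c then v := expr else M
if c then v := expr else if c then M else M
if c then v := expr else if c then v := expr else M
if c then v := expr else if c then v := expr else v := expr

[S [M if c then [M v := expr] else [M if c then [M v := expr] else [M v := expr]]]]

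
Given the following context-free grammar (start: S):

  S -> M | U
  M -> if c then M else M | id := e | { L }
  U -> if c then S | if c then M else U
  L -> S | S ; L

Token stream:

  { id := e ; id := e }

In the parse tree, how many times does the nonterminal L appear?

2

[S [M { [L [S [M id := e]] ; [L [S [M id := e]]]] }]]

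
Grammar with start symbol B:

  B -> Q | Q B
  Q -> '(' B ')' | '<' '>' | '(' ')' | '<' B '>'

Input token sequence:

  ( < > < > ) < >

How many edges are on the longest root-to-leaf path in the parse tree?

5

[B [Q ( [B [Q < >] [B [Q < >]]] )] [B [Q < >]]]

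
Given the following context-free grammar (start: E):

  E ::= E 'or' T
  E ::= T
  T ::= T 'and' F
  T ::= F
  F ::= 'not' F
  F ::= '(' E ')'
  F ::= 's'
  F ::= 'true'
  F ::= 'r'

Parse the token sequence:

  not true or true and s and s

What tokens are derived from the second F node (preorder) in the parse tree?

true

[E [E [T [F not [F true]]]] or [T [T [T [F true]] and [F s]] and [F s]]]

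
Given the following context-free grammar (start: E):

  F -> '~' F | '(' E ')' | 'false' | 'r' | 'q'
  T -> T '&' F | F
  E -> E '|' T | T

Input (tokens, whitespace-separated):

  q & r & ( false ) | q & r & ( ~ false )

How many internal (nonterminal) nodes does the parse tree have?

21

[E [E [T [T [T [F q]] & [F r]] & [F ( [E [T [F false]]] )]]] | [T [T [T [F q]] & [F r]] & [F ( [E [T [F ~ [F false]]]] )]]]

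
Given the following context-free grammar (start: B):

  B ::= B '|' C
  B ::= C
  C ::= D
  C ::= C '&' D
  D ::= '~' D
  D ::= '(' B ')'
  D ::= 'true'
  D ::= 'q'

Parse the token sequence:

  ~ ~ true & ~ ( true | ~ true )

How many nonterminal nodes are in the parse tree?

15

[B [C [C [D ~ [D ~ [D true]]]] & [D ~ [D ( [B [B [C [D true]]] | [C [D ~ [D true]]]] )]]]]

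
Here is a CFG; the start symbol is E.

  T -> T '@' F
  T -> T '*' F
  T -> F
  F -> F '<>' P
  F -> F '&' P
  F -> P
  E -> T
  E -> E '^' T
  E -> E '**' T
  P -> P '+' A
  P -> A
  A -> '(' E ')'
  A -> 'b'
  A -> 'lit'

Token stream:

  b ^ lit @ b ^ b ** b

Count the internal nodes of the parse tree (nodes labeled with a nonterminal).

[E [E [E [E [T [F [P [A b]]]]] ^ [T [T [F [P [A lit]]]] @ [F [P [A b]]]]] ^ [T [F [P [A b]]]]] ** [T [F [P [A b]]]]]

24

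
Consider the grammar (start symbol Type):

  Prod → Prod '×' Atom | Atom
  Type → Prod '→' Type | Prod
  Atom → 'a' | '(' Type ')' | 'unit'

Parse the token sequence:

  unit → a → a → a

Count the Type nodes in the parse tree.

4

[Type [Prod [Atom unit]] → [Type [Prod [Atom a]] → [Type [Prod [Atom a]] → [Type [Prod [Atom a]]]]]]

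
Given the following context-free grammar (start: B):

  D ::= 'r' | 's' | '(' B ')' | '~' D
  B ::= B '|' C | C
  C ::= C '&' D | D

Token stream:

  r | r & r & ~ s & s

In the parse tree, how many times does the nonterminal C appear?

5

[B [B [C [D r]]] | [C [C [C [C [D r]] & [D r]] & [D ~ [D s]]] & [D s]]]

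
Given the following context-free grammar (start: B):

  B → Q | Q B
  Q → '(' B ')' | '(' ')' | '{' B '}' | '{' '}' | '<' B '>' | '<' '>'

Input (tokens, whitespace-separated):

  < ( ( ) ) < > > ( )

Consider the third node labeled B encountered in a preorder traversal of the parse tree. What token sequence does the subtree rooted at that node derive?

( )

[B [Q < [B [Q ( [B [Q ( )]] )] [B [Q < >]]] >] [B [Q ( )]]]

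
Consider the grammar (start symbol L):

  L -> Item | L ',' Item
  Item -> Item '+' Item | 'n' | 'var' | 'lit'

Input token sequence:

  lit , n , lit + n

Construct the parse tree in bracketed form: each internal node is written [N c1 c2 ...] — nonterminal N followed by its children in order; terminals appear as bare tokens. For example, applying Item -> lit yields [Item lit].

L
L , Item
L , Item , Item
Item , Item , Item
lit , Item , Item
lit , n , Item
lit , n , Item + Item
lit , n , lit + Item
lit , n , lit + n

[L [L [L [Item lit]] , [Item n]] , [Item [Item lit] + [Item n]]]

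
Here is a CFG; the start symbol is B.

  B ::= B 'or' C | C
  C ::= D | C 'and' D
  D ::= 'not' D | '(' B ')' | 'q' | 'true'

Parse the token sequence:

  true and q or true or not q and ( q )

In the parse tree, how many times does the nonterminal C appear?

[B [B [B [C [C [D true]] and [D q]]] or [C [D true]]] or [C [C [D not [D q]]] and [D ( [B [C [D q]]] )]]]

6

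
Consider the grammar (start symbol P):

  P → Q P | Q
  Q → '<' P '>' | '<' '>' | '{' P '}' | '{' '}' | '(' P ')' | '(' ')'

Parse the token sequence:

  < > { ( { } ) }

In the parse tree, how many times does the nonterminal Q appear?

4

[P [Q < >] [P [Q { [P [Q ( [P [Q { }]] )]] }]]]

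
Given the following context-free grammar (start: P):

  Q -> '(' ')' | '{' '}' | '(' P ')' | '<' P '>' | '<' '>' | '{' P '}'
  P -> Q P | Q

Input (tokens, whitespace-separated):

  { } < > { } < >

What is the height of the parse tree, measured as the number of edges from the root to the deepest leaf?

5

[P [Q { }] [P [Q < >] [P [Q { }] [P [Q < >]]]]]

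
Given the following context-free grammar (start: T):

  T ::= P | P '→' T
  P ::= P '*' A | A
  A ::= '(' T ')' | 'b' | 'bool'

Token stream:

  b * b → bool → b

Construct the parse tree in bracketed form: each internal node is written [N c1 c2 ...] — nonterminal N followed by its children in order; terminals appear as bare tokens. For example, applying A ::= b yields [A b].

[T [P [P [A b]] * [A b]] → [T [P [A bool]] → [T [P [A b]]]]]

T
P → T
P * A → T
A * A → T
b * A → T
b * b → T
b * b → P → T
b * b → A → T
b * b → bool → T
b * b → bool → P
b * b → bool → A
b * b → bool → b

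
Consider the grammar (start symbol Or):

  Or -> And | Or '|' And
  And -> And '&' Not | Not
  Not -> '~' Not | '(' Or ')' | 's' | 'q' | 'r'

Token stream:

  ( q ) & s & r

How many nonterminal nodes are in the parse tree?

10

[Or [And [And [And [Not ( [Or [And [Not q]]] )]] & [Not s]] & [Not r]]]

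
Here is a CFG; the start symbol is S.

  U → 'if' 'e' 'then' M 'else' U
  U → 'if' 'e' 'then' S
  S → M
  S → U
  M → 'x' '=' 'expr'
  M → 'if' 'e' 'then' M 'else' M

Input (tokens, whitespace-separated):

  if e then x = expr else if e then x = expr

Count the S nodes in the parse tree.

2

[S [U if e then [M x = expr] else [U if e then [S [M x = expr]]]]]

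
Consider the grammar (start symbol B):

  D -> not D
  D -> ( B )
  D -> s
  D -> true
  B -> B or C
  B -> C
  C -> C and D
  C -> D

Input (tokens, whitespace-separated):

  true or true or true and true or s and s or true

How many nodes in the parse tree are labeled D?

[B [B [B [B [B [C [D true]]] or [C [D true]]] or [C [C [D true]] and [D true]]] or [C [C [D s]] and [D s]]] or [C [D true]]]

7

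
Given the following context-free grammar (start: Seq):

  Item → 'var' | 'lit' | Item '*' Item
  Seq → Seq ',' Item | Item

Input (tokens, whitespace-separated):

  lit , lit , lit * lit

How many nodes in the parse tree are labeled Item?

[Seq [Seq [Seq [Item lit]] , [Item lit]] , [Item [Item lit] * [Item lit]]]

5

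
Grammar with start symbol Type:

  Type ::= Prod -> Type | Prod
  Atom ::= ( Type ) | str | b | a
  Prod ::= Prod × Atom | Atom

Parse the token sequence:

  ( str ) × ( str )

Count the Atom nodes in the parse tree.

4

[Type [Prod [Prod [Atom ( [Type [Prod [Atom str]]] )]] × [Atom ( [Type [Prod [Atom str]]] )]]]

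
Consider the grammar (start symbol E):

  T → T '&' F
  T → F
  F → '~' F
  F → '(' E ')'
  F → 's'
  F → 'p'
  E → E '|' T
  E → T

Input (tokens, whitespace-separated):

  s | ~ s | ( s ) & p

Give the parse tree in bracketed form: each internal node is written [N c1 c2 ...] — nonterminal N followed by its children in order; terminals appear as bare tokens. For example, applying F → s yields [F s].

[E [E [E [T [F s]]] | [T [F ~ [F s]]]] | [T [T [F ( [E [T [F s]]] )]] & [F p]]]

E
E | T
E | T | T
T | T | T
F | T | T
s | T | T
s | F | T
s | ~ F | T
s | ~ s | T
s | ~ s | T & F
s | ~ s | F & F
s | ~ s | ( E ) & F
s | ~ s | ( T ) & F
s | ~ s | ( F ) & F
s | ~ s | ( s ) & F
s | ~ s | ( s ) & p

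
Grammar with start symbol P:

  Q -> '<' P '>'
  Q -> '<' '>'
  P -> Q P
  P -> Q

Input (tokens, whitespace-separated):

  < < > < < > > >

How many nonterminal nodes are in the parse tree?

8

[P [Q < [P [Q < >] [P [Q < [P [Q < >]] >]]] >]]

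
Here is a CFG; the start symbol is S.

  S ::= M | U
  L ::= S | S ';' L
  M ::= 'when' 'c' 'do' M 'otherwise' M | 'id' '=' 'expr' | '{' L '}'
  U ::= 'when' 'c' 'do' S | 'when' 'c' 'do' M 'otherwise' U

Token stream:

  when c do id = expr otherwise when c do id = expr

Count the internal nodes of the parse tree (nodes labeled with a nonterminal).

6

[S [U when c do [M id = expr] otherwise [U when c do [S [M id = expr]]]]]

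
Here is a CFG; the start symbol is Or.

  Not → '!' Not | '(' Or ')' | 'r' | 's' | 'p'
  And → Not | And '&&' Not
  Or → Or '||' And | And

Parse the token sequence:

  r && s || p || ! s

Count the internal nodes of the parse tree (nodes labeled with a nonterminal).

12

[Or [Or [Or [And [And [Not r]] && [Not s]]] || [And [Not p]]] || [And [Not ! [Not s]]]]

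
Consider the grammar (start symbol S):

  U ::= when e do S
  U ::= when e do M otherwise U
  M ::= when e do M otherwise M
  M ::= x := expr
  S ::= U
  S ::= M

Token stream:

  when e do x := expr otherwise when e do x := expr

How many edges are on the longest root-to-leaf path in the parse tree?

[S [U when e do [M x := expr] otherwise [U when e do [S [M x := expr]]]]]

5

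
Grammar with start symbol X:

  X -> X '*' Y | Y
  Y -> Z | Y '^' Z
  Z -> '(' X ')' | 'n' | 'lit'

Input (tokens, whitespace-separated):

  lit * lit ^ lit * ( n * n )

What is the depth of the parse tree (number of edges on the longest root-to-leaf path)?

[X [X [X [Y [Z lit]]] * [Y [Y [Z lit]] ^ [Z lit]]] * [Y [Z ( [X [X [Y [Z n]]] * [Y [Z n]]] )]]]

7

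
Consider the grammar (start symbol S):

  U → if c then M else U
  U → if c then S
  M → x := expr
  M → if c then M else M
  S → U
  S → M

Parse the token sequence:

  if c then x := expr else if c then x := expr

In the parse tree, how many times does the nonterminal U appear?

[S [U if c then [M x := expr] else [U if c then [S [M x := expr]]]]]

2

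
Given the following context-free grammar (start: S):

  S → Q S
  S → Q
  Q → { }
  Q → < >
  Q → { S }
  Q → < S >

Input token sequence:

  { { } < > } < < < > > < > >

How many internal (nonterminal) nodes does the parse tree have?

[S [Q { [S [Q { }] [S [Q < >]]] }] [S [Q < [S [Q < [S [Q < >]] >] [S [Q < >]]] >]]]

14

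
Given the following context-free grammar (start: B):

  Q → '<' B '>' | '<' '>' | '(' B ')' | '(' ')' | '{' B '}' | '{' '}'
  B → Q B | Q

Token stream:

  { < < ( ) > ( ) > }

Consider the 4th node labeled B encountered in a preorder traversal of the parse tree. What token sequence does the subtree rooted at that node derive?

( )

[B [Q { [B [Q < [B [Q < [B [Q ( )]] >] [B [Q ( )]]] >]] }]]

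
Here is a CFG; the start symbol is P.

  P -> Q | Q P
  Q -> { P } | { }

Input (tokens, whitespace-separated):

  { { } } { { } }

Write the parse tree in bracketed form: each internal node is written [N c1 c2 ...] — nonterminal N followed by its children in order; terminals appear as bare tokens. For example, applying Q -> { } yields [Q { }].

[P [Q { [P [Q { }]] }] [P [Q { [P [Q { }]] }]]]

P
Q P
{ P } P
{ Q } P
{ { } } P
{ { } } Q
{ { } } { P }
{ { } } { Q }
{ { } } { { } }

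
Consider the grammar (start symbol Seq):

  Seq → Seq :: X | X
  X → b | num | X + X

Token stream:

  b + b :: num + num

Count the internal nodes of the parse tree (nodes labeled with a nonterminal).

8

[Seq [Seq [X [X b] + [X b]]] :: [X [X num] + [X num]]]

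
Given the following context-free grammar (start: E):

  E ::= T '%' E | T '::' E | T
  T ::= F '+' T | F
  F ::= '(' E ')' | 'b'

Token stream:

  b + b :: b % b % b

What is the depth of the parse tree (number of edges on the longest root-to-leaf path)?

[E [T [F b] + [T [F b]]] :: [E [T [F b]] % [E [T [F b]] % [E [T [F b]]]]]]

6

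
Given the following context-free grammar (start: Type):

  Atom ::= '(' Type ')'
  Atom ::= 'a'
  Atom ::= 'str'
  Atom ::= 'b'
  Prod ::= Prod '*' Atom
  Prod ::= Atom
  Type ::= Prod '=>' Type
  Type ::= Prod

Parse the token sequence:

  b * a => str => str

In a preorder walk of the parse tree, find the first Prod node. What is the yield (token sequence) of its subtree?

[Type [Prod [Prod [Atom b]] * [Atom a]] => [Type [Prod [Atom str]] => [Type [Prod [Atom str]]]]]

b * a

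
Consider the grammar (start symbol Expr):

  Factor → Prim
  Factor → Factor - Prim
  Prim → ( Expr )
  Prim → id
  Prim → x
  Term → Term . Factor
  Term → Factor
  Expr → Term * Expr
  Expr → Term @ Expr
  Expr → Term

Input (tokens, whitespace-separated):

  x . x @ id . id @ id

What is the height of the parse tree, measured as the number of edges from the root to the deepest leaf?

6

[Expr [Term [Term [Factor [Prim x]]] . [Factor [Prim x]]] @ [Expr [Term [Term [Factor [Prim id]]] . [Factor [Prim id]]] @ [Expr [Term [Factor [Prim id]]]]]]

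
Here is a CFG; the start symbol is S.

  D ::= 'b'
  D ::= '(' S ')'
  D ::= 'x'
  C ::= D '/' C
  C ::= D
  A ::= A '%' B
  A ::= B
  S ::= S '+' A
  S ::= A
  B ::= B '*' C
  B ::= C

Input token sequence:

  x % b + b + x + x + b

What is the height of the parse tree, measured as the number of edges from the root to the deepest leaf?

[S [S [S [S [S [A [A [B [C [D x]]]] % [B [C [D b]]]]] + [A [B [C [D b]]]]] + [A [B [C [D x]]]]] + [A [B [C [D x]]]]] + [A [B [C [D b]]]]]

10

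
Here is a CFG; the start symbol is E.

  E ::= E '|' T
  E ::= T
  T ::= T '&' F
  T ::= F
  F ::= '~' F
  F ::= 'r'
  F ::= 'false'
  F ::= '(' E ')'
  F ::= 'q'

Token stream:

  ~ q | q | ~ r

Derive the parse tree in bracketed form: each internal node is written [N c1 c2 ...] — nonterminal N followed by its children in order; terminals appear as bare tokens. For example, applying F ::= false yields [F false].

E
E | T
E | T | T
T | T | T
F | T | T
~ F | T | T
~ q | T | T
~ q | F | T
~ q | q | T
~ q | q | F
~ q | q | ~ F
~ q | q | ~ r

[E [E [E [T [F ~ [F q]]]] | [T [F q]]] | [T [F ~ [F r]]]]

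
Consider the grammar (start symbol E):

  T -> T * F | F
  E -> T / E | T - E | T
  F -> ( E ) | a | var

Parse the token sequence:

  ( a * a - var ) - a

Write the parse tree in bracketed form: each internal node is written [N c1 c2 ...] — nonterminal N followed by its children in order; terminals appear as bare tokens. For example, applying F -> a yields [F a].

E
T - E
F - E
( E ) - E
( T - E ) - E
( T * F - E ) - E
( F * F - E ) - E
( a * F - E ) - E
( a * a - E ) - E
( a * a - T ) - E
( a * a - F ) - E
( a * a - var ) - E
( a * a - var ) - T
( a * a - var ) - F
( a * a - var ) - a

[E [T [F ( [E [T [T [F a]] * [F a]] - [E [T [F var]]]] )]] - [E [T [F a]]]]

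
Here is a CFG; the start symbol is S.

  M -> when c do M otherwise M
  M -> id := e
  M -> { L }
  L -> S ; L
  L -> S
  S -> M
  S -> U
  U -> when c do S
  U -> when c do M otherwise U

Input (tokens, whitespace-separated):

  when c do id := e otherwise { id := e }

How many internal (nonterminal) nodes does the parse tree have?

[S [M when c do [M id := e] otherwise [M { [L [S [M id := e]]] }]]]

7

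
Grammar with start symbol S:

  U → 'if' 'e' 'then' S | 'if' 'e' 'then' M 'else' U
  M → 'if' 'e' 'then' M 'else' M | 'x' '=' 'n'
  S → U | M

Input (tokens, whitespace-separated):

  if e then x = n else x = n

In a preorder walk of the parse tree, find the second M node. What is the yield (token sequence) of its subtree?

[S [M if e then [M x = n] else [M x = n]]]

x = n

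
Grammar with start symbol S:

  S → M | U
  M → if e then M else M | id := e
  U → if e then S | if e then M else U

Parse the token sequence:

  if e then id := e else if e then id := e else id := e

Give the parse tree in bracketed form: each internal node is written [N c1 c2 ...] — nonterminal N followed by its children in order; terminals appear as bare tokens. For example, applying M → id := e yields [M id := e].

S
M
if e then M else M
if e then id := e else M
if e then id := e else if e then M else M
if e then id := e else if e then id := e else M
if e then id := e else if e then id := e else id := e

[S [M if e then [M id := e] else [M if e then [M id := e] else [M id := e]]]]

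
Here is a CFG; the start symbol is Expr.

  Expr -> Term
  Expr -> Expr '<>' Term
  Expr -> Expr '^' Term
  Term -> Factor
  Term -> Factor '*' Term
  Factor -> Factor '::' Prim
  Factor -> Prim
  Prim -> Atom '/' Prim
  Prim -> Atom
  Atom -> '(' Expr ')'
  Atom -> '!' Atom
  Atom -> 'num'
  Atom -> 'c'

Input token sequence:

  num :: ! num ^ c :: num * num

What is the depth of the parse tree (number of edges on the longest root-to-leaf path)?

[Expr [Expr [Term [Factor [Factor [Prim [Atom num]]] :: [Prim [Atom ! [Atom num]]]]]] ^ [Term [Factor [Factor [Prim [Atom c]]] :: [Prim [Atom num]]] * [Term [Factor [Prim [Atom num]]]]]]

7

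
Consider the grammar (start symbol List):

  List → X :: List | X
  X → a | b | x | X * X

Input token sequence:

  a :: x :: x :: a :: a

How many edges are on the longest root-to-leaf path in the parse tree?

6

[List [X a] :: [List [X x] :: [List [X x] :: [List [X a] :: [List [X a]]]]]]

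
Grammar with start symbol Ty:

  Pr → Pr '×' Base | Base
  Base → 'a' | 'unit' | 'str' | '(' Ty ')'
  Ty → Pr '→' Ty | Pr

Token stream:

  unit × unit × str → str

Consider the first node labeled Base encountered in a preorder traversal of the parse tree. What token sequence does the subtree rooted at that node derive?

unit

[Ty [Pr [Pr [Pr [Base unit]] × [Base unit]] × [Base str]] → [Ty [Pr [Base str]]]]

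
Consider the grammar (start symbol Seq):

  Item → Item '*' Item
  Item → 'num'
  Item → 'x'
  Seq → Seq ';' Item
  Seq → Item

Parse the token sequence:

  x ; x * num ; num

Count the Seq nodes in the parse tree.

[Seq [Seq [Seq [Item x]] ; [Item [Item x] * [Item num]]] ; [Item num]]

3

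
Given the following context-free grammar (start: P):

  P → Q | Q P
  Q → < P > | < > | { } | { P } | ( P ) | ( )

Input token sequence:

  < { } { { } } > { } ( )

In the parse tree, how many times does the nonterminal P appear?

6

[P [Q < [P [Q { }] [P [Q { [P [Q { }]] }]]] >] [P [Q { }] [P [Q ( )]]]]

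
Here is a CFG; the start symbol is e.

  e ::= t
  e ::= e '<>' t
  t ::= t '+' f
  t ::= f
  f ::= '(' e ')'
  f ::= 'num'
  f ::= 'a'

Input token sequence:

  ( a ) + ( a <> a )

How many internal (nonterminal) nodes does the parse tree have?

[e [t [t [f ( [e [t [f a]]] )]] + [f ( [e [e [t [f a]]] <> [t [f a]]] )]]]

14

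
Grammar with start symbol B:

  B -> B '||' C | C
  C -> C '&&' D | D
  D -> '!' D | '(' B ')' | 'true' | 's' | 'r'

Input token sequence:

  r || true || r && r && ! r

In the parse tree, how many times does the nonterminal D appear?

[B [B [B [C [D r]]] || [C [D true]]] || [C [C [C [D r]] && [D r]] && [D ! [D r]]]]

6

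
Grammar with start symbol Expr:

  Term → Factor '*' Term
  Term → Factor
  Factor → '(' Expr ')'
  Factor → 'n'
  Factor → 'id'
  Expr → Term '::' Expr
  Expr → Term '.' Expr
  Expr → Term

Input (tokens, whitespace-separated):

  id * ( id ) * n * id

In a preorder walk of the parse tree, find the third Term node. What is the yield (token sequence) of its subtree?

[Expr [Term [Factor id] * [Term [Factor ( [Expr [Term [Factor id]]] )] * [Term [Factor n] * [Term [Factor id]]]]]]

id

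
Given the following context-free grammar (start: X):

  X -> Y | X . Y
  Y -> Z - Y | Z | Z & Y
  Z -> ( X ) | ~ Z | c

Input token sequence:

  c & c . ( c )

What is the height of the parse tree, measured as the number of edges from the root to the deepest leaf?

[X [X [Y [Z c] & [Y [Z c]]]] . [Y [Z ( [X [Y [Z c]]] )]]]

6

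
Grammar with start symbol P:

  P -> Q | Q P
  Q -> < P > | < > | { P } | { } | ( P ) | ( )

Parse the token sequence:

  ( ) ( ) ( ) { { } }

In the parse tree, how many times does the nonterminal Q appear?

5

[P [Q ( )] [P [Q ( )] [P [Q ( )] [P [Q { [P [Q { }]] }]]]]]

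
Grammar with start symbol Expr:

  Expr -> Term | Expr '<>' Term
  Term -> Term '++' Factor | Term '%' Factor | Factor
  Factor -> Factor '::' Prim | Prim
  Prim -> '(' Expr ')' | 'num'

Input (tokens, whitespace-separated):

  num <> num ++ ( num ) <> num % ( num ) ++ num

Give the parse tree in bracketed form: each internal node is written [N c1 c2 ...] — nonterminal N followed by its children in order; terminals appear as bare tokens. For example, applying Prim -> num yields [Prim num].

[Expr [Expr [Expr [Term [Factor [Prim num]]]] <> [Term [Term [Factor [Prim num]]] ++ [Factor [Prim ( [Expr [Term [Factor [Prim num]]]] )]]]] <> [Term [Term [Term [Factor [Prim num]]] % [Factor [Prim ( [Expr [Term [Factor [Prim num]]]] )]]] ++ [Factor [Prim num]]]]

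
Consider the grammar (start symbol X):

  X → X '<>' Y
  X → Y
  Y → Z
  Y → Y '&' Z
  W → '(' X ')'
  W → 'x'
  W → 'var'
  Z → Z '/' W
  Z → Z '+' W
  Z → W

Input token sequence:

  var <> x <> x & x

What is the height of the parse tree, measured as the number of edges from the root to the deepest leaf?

6

[X [X [X [Y [Z [W var]]]] <> [Y [Z [W x]]]] <> [Y [Y [Z [W x]]] & [Z [W x]]]]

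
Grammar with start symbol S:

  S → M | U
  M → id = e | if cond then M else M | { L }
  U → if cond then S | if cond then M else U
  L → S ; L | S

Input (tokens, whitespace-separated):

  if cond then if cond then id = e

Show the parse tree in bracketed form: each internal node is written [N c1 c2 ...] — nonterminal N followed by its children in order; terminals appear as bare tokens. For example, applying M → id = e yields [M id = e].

[S [U if cond then [S [U if cond then [S [M id = e]]]]]]

S
U
if cond then S
if cond then U
if cond then if cond then S
if cond then if cond then M
if cond then if cond then id = e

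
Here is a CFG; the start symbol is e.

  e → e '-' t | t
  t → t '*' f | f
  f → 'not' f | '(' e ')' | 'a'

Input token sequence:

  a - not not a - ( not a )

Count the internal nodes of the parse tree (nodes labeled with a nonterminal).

15

[e [e [e [t [f a]]] - [t [f not [f not [f a]]]]] - [t [f ( [e [t [f not [f a]]]] )]]]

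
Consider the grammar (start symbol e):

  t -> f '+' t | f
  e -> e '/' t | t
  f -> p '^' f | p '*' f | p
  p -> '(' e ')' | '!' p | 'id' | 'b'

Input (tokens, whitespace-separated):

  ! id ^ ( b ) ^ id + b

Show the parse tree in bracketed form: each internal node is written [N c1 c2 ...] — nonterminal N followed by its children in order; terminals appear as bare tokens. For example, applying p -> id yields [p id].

[e [t [f [p ! [p id]] ^ [f [p ( [e [t [f [p b]]]] )] ^ [f [p id]]]] + [t [f [p b]]]]]

e
t
f + t
p ^ f + t
! p ^ f + t
! id ^ f + t
! id ^ p ^ f + t
! id ^ ( e ) ^ f + t
! id ^ ( t ) ^ f + t
! id ^ ( f ) ^ f + t
! id ^ ( p ) ^ f + t
! id ^ ( b ) ^ f + t
! id ^ ( b ) ^ p + t
! id ^ ( b ) ^ id + t
! id ^ ( b ) ^ id + f
! id ^ ( b ) ^ id + p
! id ^ ( b ) ^ id + b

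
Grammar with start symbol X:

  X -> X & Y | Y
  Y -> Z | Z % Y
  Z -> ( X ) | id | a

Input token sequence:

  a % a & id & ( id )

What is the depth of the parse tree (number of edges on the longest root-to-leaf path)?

[X [X [X [Y [Z a] % [Y [Z a]]]] & [Y [Z id]]] & [Y [Z ( [X [Y [Z id]]] )]]]

6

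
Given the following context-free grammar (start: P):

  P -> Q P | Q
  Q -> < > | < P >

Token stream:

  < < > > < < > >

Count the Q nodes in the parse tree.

4

[P [Q < [P [Q < >]] >] [P [Q < [P [Q < >]] >]]]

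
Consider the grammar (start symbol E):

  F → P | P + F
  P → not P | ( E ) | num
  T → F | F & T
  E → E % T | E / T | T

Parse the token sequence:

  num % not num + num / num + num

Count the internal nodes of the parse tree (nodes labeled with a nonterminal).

[E [E [E [T [F [P num]]]] % [T [F [P not [P num]] + [F [P num]]]]] / [T [F [P num] + [F [P num]]]]]

17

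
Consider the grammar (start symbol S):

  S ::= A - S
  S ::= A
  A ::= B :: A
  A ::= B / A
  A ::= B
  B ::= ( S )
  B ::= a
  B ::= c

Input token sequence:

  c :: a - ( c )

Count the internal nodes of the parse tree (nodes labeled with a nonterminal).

[S [A [B c] :: [A [B a]]] - [S [A [B ( [S [A [B c]]] )]]]]

11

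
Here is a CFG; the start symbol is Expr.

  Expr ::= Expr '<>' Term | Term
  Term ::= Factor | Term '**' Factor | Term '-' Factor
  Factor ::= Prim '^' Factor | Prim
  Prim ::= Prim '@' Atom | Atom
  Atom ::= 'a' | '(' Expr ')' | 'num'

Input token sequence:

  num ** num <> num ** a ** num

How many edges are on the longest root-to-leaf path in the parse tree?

7

[Expr [Expr [Term [Term [Factor [Prim [Atom num]]]] ** [Factor [Prim [Atom num]]]]] <> [Term [Term [Term [Factor [Prim [Atom num]]]] ** [Factor [Prim [Atom a]]]] ** [Factor [Prim [Atom num]]]]]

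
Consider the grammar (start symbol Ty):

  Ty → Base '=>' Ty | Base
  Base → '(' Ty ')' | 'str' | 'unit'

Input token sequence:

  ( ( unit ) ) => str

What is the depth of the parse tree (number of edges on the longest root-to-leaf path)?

6

[Ty [Base ( [Ty [Base ( [Ty [Base unit]] )]] )] => [Ty [Base str]]]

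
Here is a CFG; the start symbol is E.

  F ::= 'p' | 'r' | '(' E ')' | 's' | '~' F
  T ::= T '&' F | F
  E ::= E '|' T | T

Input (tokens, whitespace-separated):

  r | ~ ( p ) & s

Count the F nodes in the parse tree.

5

[E [E [T [F r]]] | [T [T [F ~ [F ( [E [T [F p]]] )]]] & [F s]]]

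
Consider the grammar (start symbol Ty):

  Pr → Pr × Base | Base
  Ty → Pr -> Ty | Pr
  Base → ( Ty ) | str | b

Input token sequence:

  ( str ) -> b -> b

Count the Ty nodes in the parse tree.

[Ty [Pr [Base ( [Ty [Pr [Base str]]] )]] -> [Ty [Pr [Base b]] -> [Ty [Pr [Base b]]]]]

4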